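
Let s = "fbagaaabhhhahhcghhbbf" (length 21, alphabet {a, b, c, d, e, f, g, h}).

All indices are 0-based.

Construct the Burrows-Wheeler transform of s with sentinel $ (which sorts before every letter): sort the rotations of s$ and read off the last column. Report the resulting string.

fgaabhfhbahb$achhhhgab

rank  rotation                last
    0  $fbagaaabhhhahhcghhbbf  f
    1  aaabhhhahhcghhbbf$fbag  g
    2  aabhhhahhcghhbbf$fbaga  a
    3  abhhhahhcghhbbf$fbagaa  a
    4  agaaabhhhahhcghhbbf$fb  b
    5  ahhcghhbbf$fbagaaabhhh  h
    6  bagaaabhhhahhcghhbbf$f  f
    7  bbf$fbagaaabhhhahhcghh  h
    8  bf$fbagaaabhhhahhcghhb  b
    9  bhhhahhcghhbbf$fbagaaa  a
   10  cghhbbf$fbagaaabhhhahh  h
   11  f$fbagaaabhhhahhcghhbb  b
   12  fbagaaabhhhahhcghhbbf$  $
   13  gaaabhhhahhcghhbbf$fba  a
   14  ghhbbf$fbagaaabhhhahhc  c
   15  hahhcghhbbf$fbagaaabhh  h
   16  hbbf$fbagaaabhhhahhcgh  h
   17  hcghhbbf$fbagaaabhhhah  h
   18  hhahhcghhbbf$fbagaaabh  h
   19  hhbbf$fbagaaabhhhahhcg  g
   20  hhcghhbbf$fbagaaabhhha  a
   21  hhhahhcghhbbf$fbagaaab  b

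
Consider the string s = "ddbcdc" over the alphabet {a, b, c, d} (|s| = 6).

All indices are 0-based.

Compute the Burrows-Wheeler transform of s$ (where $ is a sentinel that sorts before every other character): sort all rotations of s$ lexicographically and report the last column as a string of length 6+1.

rank  rotation last
    0  $ddbcdc  c
    1  bcdc$dd  d
    2  c$ddbcd  d
    3  cdc$ddb  b
    4  dbcdc$d  d
    5  dc$ddbc  c
    6  ddbcdc$  $

cddbdc$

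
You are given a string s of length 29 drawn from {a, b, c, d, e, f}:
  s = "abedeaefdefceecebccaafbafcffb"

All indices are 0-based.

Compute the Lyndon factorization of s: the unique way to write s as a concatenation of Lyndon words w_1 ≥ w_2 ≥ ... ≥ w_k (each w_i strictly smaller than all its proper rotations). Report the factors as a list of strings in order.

["abedeaefdefceecebcc", "aafbafcffb"]

emit factor 1: 'abedeaefdefceecebcc' (i=0, period=19)
emit factor 2: 'aafbafcffb' (i=19, period=10)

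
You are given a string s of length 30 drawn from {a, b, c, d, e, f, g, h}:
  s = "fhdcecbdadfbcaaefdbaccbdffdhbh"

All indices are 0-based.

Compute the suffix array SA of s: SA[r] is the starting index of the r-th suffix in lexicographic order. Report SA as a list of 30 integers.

rank→(start, suffix):
  0 → (13, 'aaefdbaccbdffdhbh')
  1 → (19, 'accbdffdhbh')
  2 → (8, 'adfbcaaefdbaccbdffdhbh')
  3 → (14, 'aefdbaccbdffdhbh')
  4 → (18, 'baccbdffdhbh')
  5 → (11, 'bcaaefdbaccbdffdhbh')
  6 → (6, 'bdadfbcaaefdbaccbdffdhbh')
  7 → (22, 'bdffdhbh')
  8 → (28, 'bh')
  9 → (12, 'caaefdbaccbdffdhbh')
  10 → (5, 'cbdadfbcaaefdbaccbdffdhbh')
  11 → (21, 'cbdffdhbh')
  12 → (20, 'ccbdffdhbh')
  13 → (3, 'cecbdadfbcaaefdbaccbdffdhbh')
  14 → (7, 'dadfbcaaefdbaccbdffdhbh')
  15 → (17, 'dbaccbdffdhbh')
  16 → (2, 'dcecbdadfbcaaefdbaccbdffdhbh')
  17 → (9, 'dfbcaaefdbaccbdffdhbh')
  18 → (23, 'dffdhbh')
  19 → (26, 'dhbh')
  20 → (4, 'ecbdadfbcaaefdbaccbdffdhbh')
  21 → (15, 'efdbaccbdffdhbh')
  22 → (10, 'fbcaaefdbaccbdffdhbh')
  23 → (16, 'fdbaccbdffdhbh')
  24 → (25, 'fdhbh')
  25 → (24, 'ffdhbh')
  26 → (0, 'fhdcecbdadfbcaaefdbaccbdffdhbh')
  27 → (29, 'h')
  28 → (27, 'hbh')
  29 → (1, 'hdcecbdadfbcaaefdbaccbdffdhbh')

[13, 19, 8, 14, 18, 11, 6, 22, 28, 12, 5, 21, 20, 3, 7, 17, 2, 9, 23, 26, 4, 15, 10, 16, 25, 24, 0, 29, 27, 1]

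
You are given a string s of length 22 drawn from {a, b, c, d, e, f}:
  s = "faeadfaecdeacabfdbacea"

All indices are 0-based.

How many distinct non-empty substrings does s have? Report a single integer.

231

sorted suffixes:
  #0 SA[0]=21  'a'
  #1 SA[1]=13  'abfdbacea'
  #2 SA[2]=11  'acabfdbacea'
  #3 SA[3]=18  'acea'
  #4 SA[4]=3  'adfaecdeacabfdbacea'
  #5 SA[5]=1  'aeadfaecdeacabfdbacea'
  #6 SA[6]=6  'aecdeacabfdbacea'
  #7 SA[7]=17  'bacea'
  #8 SA[8]=14  'bfdbacea'
  #9 SA[9]=12  'cabfdbacea'
  #10 SA[10]=8  'cdeacabfdbacea'
  #11 SA[11]=19  'cea'
  #12 SA[12]=16  'dbacea'
  #13 SA[13]=9  'deacabfdbacea'
  #14 SA[14]=4  'dfaecdeacabfdbacea'
  #15 SA[15]=20  'ea'
  #16 SA[16]=10  'eacabfdbacea'
  #17 SA[17]=2  'eadfaecdeacabfdbacea'
  #18 SA[18]=7  'ecdeacabfdbacea'
  #19 SA[19]=0  'faeadfaecdeacabfdbacea'
  #20 SA[20]=5  'faecdeacabfdbacea'
  #21 SA[21]=15  'fdbacea'

SA = [21, 13, 11, 18, 3, 1, 6, 17, 14, 12, 8, 19, 16, 9, 4, 20, 10, 2, 7, 0, 5, 15]
rank  pair      lcp
   1  s[21:],s[13:]  1  'a'
   2  s[13:],s[11:]  1  'a'
   3  s[11:],s[18:]  2  'ac'
   4  s[18:],s[3:]  1  'a'
   5  s[3:],s[1:]  1  'a'
   6  s[1:],s[6:]  2  'ae'
   7  s[6:],s[17:]  0  ''
   8  s[17:],s[14:]  1  'b'
   9  s[14:],s[12:]  0  ''
  10  s[12:],s[8:]  1  'c'
  11  s[8:],s[19:]  1  'c'
  12  s[19:],s[16:]  0  ''
  13  s[16:],s[9:]  1  'd'
  14  s[9:],s[4:]  1  'd'
  15  s[4:],s[20:]  0  ''
  16  s[20:],s[10:]  2  'ea'
  17  s[10:],s[2:]  2  'ea'
  18  s[2:],s[7:]  1  'e'
  19  s[7:],s[0:]  0  ''
  20  s[0:],s[5:]  3  'fae'
  21  s[5:],s[15:]  1  'f'

n(n+1)/2 = 22·23/2 = 253
Σ LCP = 0 + 1 + 1 + 2 + 1 + 1 + 2 + 0 + 1 + 0 + 1 + 1 + 0 + 1 + 1 + 0 + 2 + 2 + 1 + 0 + 3 + 1 = 22
distinct = 253 − 22 = 231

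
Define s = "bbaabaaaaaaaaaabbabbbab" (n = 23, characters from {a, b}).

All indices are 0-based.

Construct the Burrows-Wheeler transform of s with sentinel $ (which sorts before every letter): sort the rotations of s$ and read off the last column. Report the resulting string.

bbaaaaaaababaabaabbb$baa

rank  rotation                  last
    0  $bbaabaaaaaaaaaabbabbbab  b
    1  aaaaaaaaaabbabbbab$bbaab  b
    2  aaaaaaaaabbabbbab$bbaaba  a
    3  aaaaaaaabbabbbab$bbaabaa  a
    4  aaaaaaabbabbbab$bbaabaaa  a
    5  aaaaaabbabbbab$bbaabaaaa  a
    6  aaaaabbabbbab$bbaabaaaaa  a
    7  aaaabbabbbab$bbaabaaaaaa  a
    8  aaabbabbbab$bbaabaaaaaaa  a
    9  aabaaaaaaaaaabbabbbab$bb  b
   10  aabbabbbab$bbaabaaaaaaaa  a
   11  ab$bbaabaaaaaaaaaabbabbb  b
   12  abaaaaaaaaaabbabbbab$bba  a
   13  abbabbbab$bbaabaaaaaaaaa  a
   14  abbbab$bbaabaaaaaaaaaabb  b
   15  b$bbaabaaaaaaaaaabbabbba  a
   16  baaaaaaaaaabbabbbab$bbaa  a
   17  baabaaaaaaaaaabbabbbab$b  b
   18  bab$bbaabaaaaaaaaaabbabb  b
   19  babbbab$bbaabaaaaaaaaaab  b
   20  bbaabaaaaaaaaaabbabbbab$  $
   21  bbab$bbaabaaaaaaaaaabbab  b
   22  bbabbbab$bbaabaaaaaaaaaa  a
   23  bbbab$bbaabaaaaaaaaaabba  a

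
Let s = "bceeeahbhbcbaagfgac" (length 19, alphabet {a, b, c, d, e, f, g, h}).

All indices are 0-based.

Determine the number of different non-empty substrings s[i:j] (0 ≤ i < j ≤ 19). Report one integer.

175

rank→(start, suffix):
  0 → (12, 'aagfgac')
  1 → (17, 'ac')
  2 → (13, 'agfgac')
  3 → (5, 'ahbhbcbaagfgac')
  4 → (11, 'baagfgac')
  5 → (9, 'bcbaagfgac')
  6 → (0, 'bceeeahbhbcbaagfgac')
  7 → (7, 'bhbcbaagfgac')
  8 → (18, 'c')
  9 → (10, 'cbaagfgac')
  10 → (1, 'ceeeahbhbcbaagfgac')
  11 → (4, 'eahbhbcbaagfgac')
  12 → (3, 'eeahbhbcbaagfgac')
  13 → (2, 'eeeahbhbcbaagfgac')
  14 → (15, 'fgac')
  15 → (16, 'gac')
  16 → (14, 'gfgac')
  17 → (8, 'hbcbaagfgac')
  18 → (6, 'hbhbcbaagfgac')

SA = [12, 17, 13, 5, 11, 9, 0, 7, 18, 10, 1, 4, 3, 2, 15, 16, 14, 8, 6]
[i] adj suffixes → lcp
  [1] 12/17 → 1 ('a')
  [2] 17/13 → 1 ('a')
  [3] 13/5 → 1 ('a')
  [4] 5/11 → 0 ('')
  [5] 11/9 → 1 ('b')
  [6] 9/0 → 2 ('bc')
  [7] 0/7 → 1 ('b')
  [8] 7/18 → 0 ('')
  [9] 18/10 → 1 ('c')
  [10] 10/1 → 1 ('c')
  [11] 1/4 → 0 ('')
  [12] 4/3 → 1 ('e')
  [13] 3/2 → 2 ('ee')
  [14] 2/15 → 0 ('')
  [15] 15/16 → 0 ('')
  [16] 16/14 → 1 ('g')
  [17] 14/8 → 0 ('')
  [18] 8/6 → 2 ('hb')

n(n+1)/2 = 19·20/2 = 190
Σ LCP = 0 + 1 + 1 + 1 + 0 + 1 + 2 + 1 + 0 + 1 + 1 + 0 + 1 + 2 + 0 + 0 + 1 + 0 + 2 = 15
distinct = 190 − 15 = 175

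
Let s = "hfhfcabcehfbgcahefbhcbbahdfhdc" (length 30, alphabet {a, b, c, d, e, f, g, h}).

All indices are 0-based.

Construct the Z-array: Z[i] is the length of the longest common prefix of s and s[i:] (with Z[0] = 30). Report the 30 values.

Z[0]=30
i=1: i≥r, start 0; Z[1]=0
i=2: i≥r, start 0; Z[2]=2 extend→box=[2,4)
i=3: min(r-i=1, Z[1]=0)=0; Z[3]=0
i=4: i≥r, start 0; Z[4]=0
i=5: i≥r, start 0; Z[5]=0
i=6: i≥r, start 0; Z[6]=0
i=7: i≥r, start 0; Z[7]=0
i=8: i≥r, start 0; Z[8]=0
i=9: i≥r, start 0; Z[9]=2 extend→box=[9,11)
i=10: min(r-i=1, Z[1]=0)=0; Z[10]=0
i=11: i≥r, start 0; Z[11]=0
i=12: i≥r, start 0; Z[12]=0
i=13: i≥r, start 0; Z[13]=0
i=14: i≥r, start 0; Z[14]=0
i=15: i≥r, start 0; Z[15]=1 extend→box=[15,16)
i=16: i≥r, start 0; Z[16]=0
i=17: i≥r, start 0; Z[17]=0
i=18: i≥r, start 0; Z[18]=0
i=19: i≥r, start 0; Z[19]=1 extend→box=[19,20)
i=20: i≥r, start 0; Z[20]=0
i=21: i≥r, start 0; Z[21]=0
i=22: i≥r, start 0; Z[22]=0
i=23: i≥r, start 0; Z[23]=0
i=24: i≥r, start 0; Z[24]=1 extend→box=[24,25)
i=25: i≥r, start 0; Z[25]=0
i=26: i≥r, start 0; Z[26]=0
i=27: i≥r, start 0; Z[27]=1 extend→box=[27,28)
i=28: i≥r, start 0; Z[28]=0
i=29: i≥r, start 0; Z[29]=0

[30, 0, 2, 0, 0, 0, 0, 0, 0, 2, 0, 0, 0, 0, 0, 1, 0, 0, 0, 1, 0, 0, 0, 0, 1, 0, 0, 1, 0, 0]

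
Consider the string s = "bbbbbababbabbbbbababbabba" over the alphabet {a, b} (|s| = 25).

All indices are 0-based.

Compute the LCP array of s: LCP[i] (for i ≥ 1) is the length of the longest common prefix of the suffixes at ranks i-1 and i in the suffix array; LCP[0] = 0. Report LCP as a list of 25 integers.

rank | idx | suffix
   0 |  24 | a
   1 |  16 | ababbabba
   2 |   5 | ababbabbbbbababbabba
   3 |  21 | abba
   4 |  18 | abbabba
   5 |   7 | abbabbbbbababbabba
   6 |  10 | abbbbbababbabba
   7 |  23 | ba
   8 |  15 | bababbabba
   9 |   4 | bababbabbbbbababbabba
  10 |  20 | babba
  11 |  17 | babbabba
  12 |   6 | babbabbbbbababbabba
  13 |   9 | babbbbbababbabba
  14 |  22 | bba
  15 |  14 | bbababbabba
  16 |   3 | bbababbabbbbbababbabba
  17 |  19 | bbabba
  18 |   8 | bbabbbbbababbabba
  19 |  13 | bbbababbabba
  20 |   2 | bbbababbabbbbbababbabba
  21 |  12 | bbbbababbabba
  22 |   1 | bbbbababbabbbbbababbabba
  23 |  11 | bbbbbababbabba
  24 |   0 | bbbbbababbabbbbbababbabba

SA = [24, 16, 5, 21, 18, 7, 10, 23, 15, 4, 20, 17, 6, 9, 22, 14, 3, 19, 8, 13, 2, 12, 1, 11, 0]
rank  pair      lcp
   1  s[24:],s[16:]  1  'a'
   2  s[16:],s[5:]  8  'ababbabb'
   3  s[5:],s[21:]  2  'ab'
   4  s[21:],s[18:]  4  'abba'
   5  s[18:],s[7:]  6  'abbabb'
   6  s[7:],s[10:]  3  'abb'
   7  s[10:],s[23:]  0  ''
   8  s[23:],s[15:]  2  'ba'
   9  s[15:],s[4:]  9  'bababbabb'
  10  s[4:],s[20:]  3  'bab'
  11  s[20:],s[17:]  5  'babba'
  12  s[17:],s[6:]  7  'babbabb'
  13  s[6:],s[9:]  4  'babb'
  14  s[9:],s[22:]  1  'b'
  15  s[22:],s[14:]  3  'bba'
  16  s[14:],s[3:]  10  'bbababbabb'
  17  s[3:],s[19:]  4  'bbab'
  18  s[19:],s[8:]  5  'bbabb'
  19  s[8:],s[13:]  2  'bb'
  20  s[13:],s[2:]  11  'bbbababbabb'
  21  s[2:],s[12:]  3  'bbb'
  22  s[12:],s[1:]  12  'bbbbababbabb'
  23  s[1:],s[11:]  4  'bbbb'
  24  s[11:],s[0:]  13  'bbbbbababbabb'

[0, 1, 8, 2, 4, 6, 3, 0, 2, 9, 3, 5, 7, 4, 1, 3, 10, 4, 5, 2, 11, 3, 12, 4, 13]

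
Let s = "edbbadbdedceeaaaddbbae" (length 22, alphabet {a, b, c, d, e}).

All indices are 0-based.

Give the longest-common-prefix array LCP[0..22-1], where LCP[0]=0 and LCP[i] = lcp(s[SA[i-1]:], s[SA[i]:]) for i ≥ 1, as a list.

rank | idx | suffix
   0 |  13 | aaaddbbae
   1 |  14 | aaddbbae
   2 |   4 | adbdedceeaaaddbbae
   3 |  15 | addbbae
   4 |  20 | ae
   5 |   3 | badbdedceeaaaddbbae
   6 |  19 | bae
   7 |   2 | bbadbdedceeaaaddbbae
   8 |  18 | bbae
   9 |   6 | bdedceeaaaddbbae
  10 |  10 | ceeaaaddbbae
  11 |   1 | dbbadbdedceeaaaddbbae
  12 |  17 | dbbae
  13 |   5 | dbdedceeaaaddbbae
  14 |   9 | dceeaaaddbbae
  15 |  16 | ddbbae
  16 |   7 | dedceeaaaddbbae
  17 |  21 | e
  18 |  12 | eaaaddbbae
  19 |   0 | edbbadbdedceeaaaddbbae
  20 |   8 | edceeaaaddbbae
  21 |  11 | eeaaaddbbae

SA = [13, 14, 4, 15, 20, 3, 19, 2, 18, 6, 10, 1, 17, 5, 9, 16, 7, 21, 12, 0, 8, 11]
[i] adj suffixes → lcp
  [1] 13/14 → 2 ('aa')
  [2] 14/4 → 1 ('a')
  [3] 4/15 → 2 ('ad')
  [4] 15/20 → 1 ('a')
  [5] 20/3 → 0 ('')
  [6] 3/19 → 2 ('ba')
  [7] 19/2 → 1 ('b')
  [8] 2/18 → 3 ('bba')
  [9] 18/6 → 1 ('b')
  [10] 6/10 → 0 ('')
  [11] 10/1 → 0 ('')
  [12] 1/17 → 4 ('dbba')
  [13] 17/5 → 2 ('db')
  [14] 5/9 → 1 ('d')
  [15] 9/16 → 1 ('d')
  [16] 16/7 → 1 ('d')
  [17] 7/21 → 0 ('')
  [18] 21/12 → 1 ('e')
  [19] 12/0 → 1 ('e')
  [20] 0/8 → 2 ('ed')
  [21] 8/11 → 1 ('e')

[0, 2, 1, 2, 1, 0, 2, 1, 3, 1, 0, 0, 4, 2, 1, 1, 1, 0, 1, 1, 2, 1]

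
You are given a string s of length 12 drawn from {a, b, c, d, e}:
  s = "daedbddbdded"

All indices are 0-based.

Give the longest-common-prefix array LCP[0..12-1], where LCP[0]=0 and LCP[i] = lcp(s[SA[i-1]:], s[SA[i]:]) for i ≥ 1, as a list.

rank→(start, suffix):
  0 → (1, 'aedbddbdded')
  1 → (4, 'bddbdded')
  2 → (7, 'bdded')
  3 → (11, 'd')
  4 → (0, 'daedbddbdded')
  5 → (3, 'dbddbdded')
  6 → (6, 'dbdded')
  7 → (5, 'ddbdded')
  8 → (8, 'dded')
  9 → (9, 'ded')
  10 → (10, 'ed')
  11 → (2, 'edbddbdded')

SA = [1, 4, 7, 11, 0, 3, 6, 5, 8, 9, 10, 2]
rank  pair      lcp
   1  s[1:],s[4:]  0  ''
   2  s[4:],s[7:]  3  'bdd'
   3  s[7:],s[11:]  0  ''
   4  s[11:],s[0:]  1  'd'
   5  s[0:],s[3:]  1  'd'
   6  s[3:],s[6:]  4  'dbdd'
   7  s[6:],s[5:]  1  'd'
   8  s[5:],s[8:]  2  'dd'
   9  s[8:],s[9:]  1  'd'
  10  s[9:],s[10:]  0  ''
  11  s[10:],s[2:]  2  'ed'

[0, 0, 3, 0, 1, 1, 4, 1, 2, 1, 0, 2]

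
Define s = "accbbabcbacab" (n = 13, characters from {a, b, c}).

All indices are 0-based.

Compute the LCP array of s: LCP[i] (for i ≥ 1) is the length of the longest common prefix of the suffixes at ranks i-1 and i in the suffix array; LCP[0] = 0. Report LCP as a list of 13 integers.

rank→(start, suffix):
  0 → (11, 'ab')
  1 → (5, 'abcbacab')
  2 → (9, 'acab')
  3 → (0, 'accbbabcbacab')
  4 → (12, 'b')
  5 → (4, 'babcbacab')
  6 → (8, 'bacab')
  7 → (3, 'bbabcbacab')
  8 → (6, 'bcbacab')
  9 → (10, 'cab')
  10 → (7, 'cbacab')
  11 → (2, 'cbbabcbacab')
  12 → (1, 'ccbbabcbacab')

SA = [11, 5, 9, 0, 12, 4, 8, 3, 6, 10, 7, 2, 1]
rank  pair      lcp
   1  s[11:],s[5:]  2  'ab'
   2  s[5:],s[9:]  1  'a'
   3  s[9:],s[0:]  2  'ac'
   4  s[0:],s[12:]  0  ''
   5  s[12:],s[4:]  1  'b'
   6  s[4:],s[8:]  2  'ba'
   7  s[8:],s[3:]  1  'b'
   8  s[3:],s[6:]  1  'b'
   9  s[6:],s[10:]  0  ''
  10  s[10:],s[7:]  1  'c'
  11  s[7:],s[2:]  2  'cb'
  12  s[2:],s[1:]  1  'c'

[0, 2, 1, 2, 0, 1, 2, 1, 1, 0, 1, 2, 1]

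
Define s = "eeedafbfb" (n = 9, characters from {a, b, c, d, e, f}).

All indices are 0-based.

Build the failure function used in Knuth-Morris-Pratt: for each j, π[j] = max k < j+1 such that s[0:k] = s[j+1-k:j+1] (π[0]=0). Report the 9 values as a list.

π[0] = 0
j=1 s[j]='e': π[1]=1 (border 'e')
j=2 s[j]='e': π[2]=2 (border 'ee')
j=3 s[j]='d': k: 2→1→0; π[3]=0 (border '')
j=4 s[j]='a': π[4]=0 (border '')
j=5 s[j]='f': π[5]=0 (border '')
j=6 s[j]='b': π[6]=0 (border '')
j=7 s[j]='f': π[7]=0 (border '')
j=8 s[j]='b': π[8]=0 (border '')

[0, 1, 2, 0, 0, 0, 0, 0, 0]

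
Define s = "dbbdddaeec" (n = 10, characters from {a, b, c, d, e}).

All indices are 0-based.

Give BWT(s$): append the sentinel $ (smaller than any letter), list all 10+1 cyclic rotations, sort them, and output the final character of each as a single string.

cddbed$dbea

rank  rotation     last
    0  $dbbdddaeec  c
    1  aeec$dbbddd  d
    2  bbdddaeec$d  d
    3  bdddaeec$db  b
    4  c$dbbdddaee  e
    5  daeec$dbbdd  d
    6  dbbdddaeec$  $
    7  ddaeec$dbbd  d
    8  dddaeec$dbb  b
    9  ec$dbbdddae  e
   10  eec$dbbddda  a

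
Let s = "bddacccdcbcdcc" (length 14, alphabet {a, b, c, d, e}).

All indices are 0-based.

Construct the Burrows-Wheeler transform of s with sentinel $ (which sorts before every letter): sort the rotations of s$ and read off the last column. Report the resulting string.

rank  rotation         last
    0  $bddacccdcbcdcc  c
    1  acccdcbcdcc$bdd  d
    2  bcdcc$bddacccdc  c
    3  bddacccdcbcdcc$  $
    4  c$bddacccdcbcdc  c
    5  cbcdcc$bddacccd  d
    6  cc$bddacccdcbcd  d
    7  cccdcbcdcc$bdda  a
    8  ccdcbcdcc$bddac  c
    9  cdcbcdcc$bddacc  c
   10  cdcc$bddacccdcb  b
   11  dacccdcbcdcc$bd  d
   12  dcbcdcc$bddaccc  c
   13  dcc$bddacccdcbc  c
   14  ddacccdcbcdcc$b  b

cdc$cddaccbdccb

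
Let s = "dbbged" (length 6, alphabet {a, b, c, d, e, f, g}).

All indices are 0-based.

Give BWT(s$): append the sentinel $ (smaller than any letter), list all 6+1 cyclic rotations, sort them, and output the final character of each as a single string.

rank  rotation last
    0  $dbbged  d
    1  bbged$d  d
    2  bged$db  b
    3  d$dbbge  e
    4  dbbged$  $
    5  ed$dbbg  g
    6  ged$dbb  b

ddbe$gb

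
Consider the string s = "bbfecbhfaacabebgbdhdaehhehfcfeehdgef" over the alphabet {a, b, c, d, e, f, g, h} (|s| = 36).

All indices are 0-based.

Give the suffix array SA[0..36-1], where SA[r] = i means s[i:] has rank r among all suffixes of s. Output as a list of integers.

rank→(start, suffix):
  0 → (8, 'aacabebgbdhdaehhehfcfeehdgef')
  1 → (11, 'abebgbdhdaehhehfcfeehdgef')
  2 → (9, 'acabebgbdhdaehhehfcfeehdgef')
  3 → (20, 'aehhehfcfeehdgef')
  4 → (0, 'bbfecbhfaacabebgbdhdaehhehfcfeehdgef')
  5 → (16, 'bdhdaehhehfcfeehdgef')
  6 → (12, 'bebgbdhdaehhehfcfeehdgef')
  7 → (1, 'bfecbhfaacabebgbdhdaehhehfcfeehdgef')
  8 → (14, 'bgbdhdaehhehfcfeehdgef')
  9 → (5, 'bhfaacabebgbdhdaehhehfcfeehdgef')
  10 → (10, 'cabebgbdhdaehhehfcfeehdgef')
  11 → (4, 'cbhfaacabebgbdhdaehhehfcfeehdgef')
  12 → (27, 'cfeehdgef')
  13 → (19, 'daehhehfcfeehdgef')
  14 → (32, 'dgef')
  15 → (17, 'dhdaehhehfcfeehdgef')
  16 → (13, 'ebgbdhdaehhehfcfeehdgef')
  17 → (3, 'ecbhfaacabebgbdhdaehhehfcfeehdgef')
  18 → (29, 'eehdgef')
  19 → (34, 'ef')
  20 → (30, 'ehdgef')
  21 → (24, 'ehfcfeehdgef')
  22 → (21, 'ehhehfcfeehdgef')
  23 → (35, 'f')
  24 → (7, 'faacabebgbdhdaehhehfcfeehdgef')
  25 → (26, 'fcfeehdgef')
  26 → (2, 'fecbhfaacabebgbdhdaehhehfcfeehdgef')
  27 → (28, 'feehdgef')
  28 → (15, 'gbdhdaehhehfcfeehdgef')
  29 → (33, 'gef')
  30 → (18, 'hdaehhehfcfeehdgef')
  31 → (31, 'hdgef')
  32 → (23, 'hehfcfeehdgef')
  33 → (6, 'hfaacabebgbdhdaehhehfcfeehdgef')
  34 → (25, 'hfcfeehdgef')
  35 → (22, 'hhehfcfeehdgef')

[8, 11, 9, 20, 0, 16, 12, 1, 14, 5, 10, 4, 27, 19, 32, 17, 13, 3, 29, 34, 30, 24, 21, 35, 7, 26, 2, 28, 15, 33, 18, 31, 23, 6, 25, 22]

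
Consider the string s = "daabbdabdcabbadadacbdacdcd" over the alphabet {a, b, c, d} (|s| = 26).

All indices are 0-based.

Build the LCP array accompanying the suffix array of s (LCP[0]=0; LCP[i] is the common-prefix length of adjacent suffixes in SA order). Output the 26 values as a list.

[0, 1, 3, 2, 1, 2, 1, 3, 0, 1, 2, 1, 3, 2, 0, 1, 1, 2, 0, 1, 2, 2, 3, 2, 1, 2]

rank→(start, suffix):
  0 → (1, 'aabbdabdcabbadadacbdacdcd')
  1 → (10, 'abbadadacbdacdcd')
  2 → (2, 'abbdabdcabbadadacbdacdcd')
  3 → (6, 'abdcabbadadacbdacdcd')
  4 → (17, 'acbdacdcd')
  5 → (21, 'acdcd')
  6 → (15, 'adacbdacdcd')
  7 → (13, 'adadacbdacdcd')
  8 → (12, 'badadacbdacdcd')
  9 → (11, 'bbadadacbdacdcd')
  10 → (3, 'bbdabdcabbadadacbdacdcd')
  11 → (4, 'bdabdcabbadadacbdacdcd')
  12 → (19, 'bdacdcd')
  13 → (7, 'bdcabbadadacbdacdcd')
  14 → (9, 'cabbadadacbdacdcd')
  15 → (18, 'cbdacdcd')
  16 → (24, 'cd')
  17 → (22, 'cdcd')
  18 → (25, 'd')
  19 → (0, 'daabbdabdcabbadadacbdacdcd')
  20 → (5, 'dabdcabbadadacbdacdcd')
  21 → (16, 'dacbdacdcd')
  22 → (20, 'dacdcd')
  23 → (14, 'dadacbdacdcd')
  24 → (8, 'dcabbadadacbdacdcd')
  25 → (23, 'dcd')

SA = [1, 10, 2, 6, 17, 21, 15, 13, 12, 11, 3, 4, 19, 7, 9, 18, 24, 22, 25, 0, 5, 16, 20, 14, 8, 23]
i: (SA[i-1],SA[i]) lcp shared
  1: (1,10) 1 'a'
  2: (10,2) 3 'abb'
  3: (2,6) 2 'ab'
  4: (6,17) 1 'a'
  5: (17,21) 2 'ac'
  6: (21,15) 1 'a'
  7: (15,13) 3 'ada'
  8: (13,12) 0 ''
  9: (12,11) 1 'b'
  10: (11,3) 2 'bb'
  11: (3,4) 1 'b'
  12: (4,19) 3 'bda'
  13: (19,7) 2 'bd'
  14: (7,9) 0 ''
  15: (9,18) 1 'c'
  16: (18,24) 1 'c'
  17: (24,22) 2 'cd'
  18: (22,25) 0 ''
  19: (25,0) 1 'd'
  20: (0,5) 2 'da'
  21: (5,16) 2 'da'
  22: (16,20) 3 'dac'
  23: (20,14) 2 'da'
  24: (14,8) 1 'd'
  25: (8,23) 2 'dc'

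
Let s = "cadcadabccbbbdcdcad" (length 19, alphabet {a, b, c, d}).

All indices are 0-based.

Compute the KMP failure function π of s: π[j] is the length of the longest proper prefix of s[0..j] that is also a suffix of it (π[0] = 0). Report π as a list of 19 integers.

π[0] = 0
j=1 s[j]='a': π[1]=0 (border '')
j=2 s[j]='d': π[2]=0 (border '')
j=3 s[j]='c': π[3]=1 (border 'c')
j=4 s[j]='a': π[4]=2 (border 'ca')
j=5 s[j]='d': π[5]=3 (border 'cad')
j=6 s[j]='a': k: 3→0; π[6]=0 (border '')
j=7 s[j]='b': π[7]=0 (border '')
j=8 s[j]='c': π[8]=1 (border 'c')
j=9 s[j]='c': k: 1→0; π[9]=1 (border 'c')
j=10 s[j]='b': k: 1→0; π[10]=0 (border '')
j=11 s[j]='b': π[11]=0 (border '')
j=12 s[j]='b': π[12]=0 (border '')
j=13 s[j]='d': π[13]=0 (border '')
j=14 s[j]='c': π[14]=1 (border 'c')
j=15 s[j]='d': k: 1→0; π[15]=0 (border '')
j=16 s[j]='c': π[16]=1 (border 'c')
j=17 s[j]='a': π[17]=2 (border 'ca')
j=18 s[j]='d': π[18]=3 (border 'cad')

[0, 0, 0, 1, 2, 3, 0, 0, 1, 1, 0, 0, 0, 0, 1, 0, 1, 2, 3]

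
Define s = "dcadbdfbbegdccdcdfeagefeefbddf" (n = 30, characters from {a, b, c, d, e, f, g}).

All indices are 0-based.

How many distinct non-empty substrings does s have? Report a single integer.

rank | idx | suffix
   0 |   2 | adbdfbbegdccdcdfeagefeefbddf
   1 |  19 | agefeefbddf
   2 |   7 | bbegdccdcdfeagefeefbddf
   3 |  26 | bddf
   4 |   4 | bdfbbegdccdcdfeagefeefbddf
   5 |   8 | begdccdcdfeagefeefbddf
   6 |   1 | cadbdfbbegdccdcdfeagefeefbddf
   7 |  12 | ccdcdfeagefeefbddf
   8 |  13 | cdcdfeagefeefbddf
   9 |  15 | cdfeagefeefbddf
  10 |   3 | dbdfbbegdccdcdfeagefeefbddf
  11 |   0 | dcadbdfbbegdccdcdfeagefeefbddf
  12 |  11 | dccdcdfeagefeefbddf
  13 |  14 | dcdfeagefeefbddf
  14 |  27 | ddf
  15 |  28 | df
  16 |   5 | dfbbegdccdcdfeagefeefbddf
  17 |  16 | dfeagefeefbddf
  18 |  18 | eagefeefbddf
  19 |  23 | eefbddf
  20 |  24 | efbddf
  21 |  21 | efeefbddf
  22 |   9 | egdccdcdfeagefeefbddf
  23 |  29 | f
  24 |   6 | fbbegdccdcdfeagefeefbddf
  25 |  25 | fbddf
  26 |  17 | feagefeefbddf
  27 |  22 | feefbddf
  28 |  10 | gdccdcdfeagefeefbddf
  29 |  20 | gefeefbddf

SA = [2, 19, 7, 26, 4, 8, 1, 12, 13, 15, 3, 0, 11, 14, 27, 28, 5, 16, 18, 23, 24, 21, 9, 29, 6, 25, 17, 22, 10, 20]
rank  pair      lcp
   1  s[2:],s[19:]  1  'a'
   2  s[19:],s[7:]  0  ''
   3  s[7:],s[26:]  1  'b'
   4  s[26:],s[4:]  2  'bd'
   5  s[4:],s[8:]  1  'b'
   6  s[8:],s[1:]  0  ''
   7  s[1:],s[12:]  1  'c'
   8  s[12:],s[13:]  1  'c'
   9  s[13:],s[15:]  2  'cd'
  10  s[15:],s[3:]  0  ''
  11  s[3:],s[0:]  1  'd'
  12  s[0:],s[11:]  2  'dc'
  13  s[11:],s[14:]  2  'dc'
  14  s[14:],s[27:]  1  'd'
  15  s[27:],s[28:]  1  'd'
  16  s[28:],s[5:]  2  'df'
  17  s[5:],s[16:]  2  'df'
  18  s[16:],s[18:]  0  ''
  19  s[18:],s[23:]  1  'e'
  20  s[23:],s[24:]  1  'e'
  21  s[24:],s[21:]  2  'ef'
  22  s[21:],s[9:]  1  'e'
  23  s[9:],s[29:]  0  ''
  24  s[29:],s[6:]  1  'f'
  25  s[6:],s[25:]  2  'fb'
  26  s[25:],s[17:]  1  'f'
  27  s[17:],s[22:]  2  'fe'
  28  s[22:],s[10:]  0  ''
  29  s[10:],s[20:]  1  'g'

n(n+1)/2 = 30·31/2 = 465
Σ LCP = 0 + 1 + 0 + 1 + 2 + 1 + 0 + 1 + 1 + 2 + 0 + 1 + 2 + 2 + 1 + 1 + 2 + 2 + 0 + 1 + 1 + 2 + 1 + 0 + 1 + 2 + 1 + 2 + 0 + 1 = 32
distinct = 465 − 32 = 433

433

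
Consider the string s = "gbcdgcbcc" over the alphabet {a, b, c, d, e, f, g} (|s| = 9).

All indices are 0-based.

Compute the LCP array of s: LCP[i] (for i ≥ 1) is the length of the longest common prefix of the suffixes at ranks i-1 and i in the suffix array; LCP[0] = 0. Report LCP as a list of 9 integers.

sorted suffixes:
  #0 SA[0]=6  'bcc'
  #1 SA[1]=1  'bcdgcbcc'
  #2 SA[2]=8  'c'
  #3 SA[3]=5  'cbcc'
  #4 SA[4]=7  'cc'
  #5 SA[5]=2  'cdgcbcc'
  #6 SA[6]=3  'dgcbcc'
  #7 SA[7]=0  'gbcdgcbcc'
  #8 SA[8]=4  'gcbcc'

SA = [6, 1, 8, 5, 7, 2, 3, 0, 4]
i: (SA[i-1],SA[i]) lcp shared
  1: (6,1) 2 'bc'
  2: (1,8) 0 ''
  3: (8,5) 1 'c'
  4: (5,7) 1 'c'
  5: (7,2) 1 'c'
  6: (2,3) 0 ''
  7: (3,0) 0 ''
  8: (0,4) 1 'g'

[0, 2, 0, 1, 1, 1, 0, 0, 1]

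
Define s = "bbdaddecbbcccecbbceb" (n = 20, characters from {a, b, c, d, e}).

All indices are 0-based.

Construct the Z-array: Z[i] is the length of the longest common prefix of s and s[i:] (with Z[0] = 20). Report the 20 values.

Z[0]=20
i=1: i≥r, start 0; Z[1]=1 grow→box=[1,2)
i=2: i≥r, start 0; Z[2]=0
i=3: i≥r, start 0; Z[3]=0
i=4: i≥r, start 0; Z[4]=0
i=5: i≥r, start 0; Z[5]=0
i=6: i≥r, start 0; Z[6]=0
i=7: i≥r, start 0; Z[7]=0
i=8: i≥r, start 0; Z[8]=2 grow→box=[8,10)
i=9: min(r-i=1, Z[1]=1)=1; Z[9]=1
i=10: i≥r, start 0; Z[10]=0
i=11: i≥r, start 0; Z[11]=0
i=12: i≥r, start 0; Z[12]=0
i=13: i≥r, start 0; Z[13]=0
i=14: i≥r, start 0; Z[14]=0
i=15: i≥r, start 0; Z[15]=2 grow→box=[15,17)
i=16: min(r-i=1, Z[1]=1)=1; Z[16]=1
i=17: i≥r, start 0; Z[17]=0
i=18: i≥r, start 0; Z[18]=0
i=19: i≥r, start 0; Z[19]=1 grow→box=[19,20)

[20, 1, 0, 0, 0, 0, 0, 0, 2, 1, 0, 0, 0, 0, 0, 2, 1, 0, 0, 1]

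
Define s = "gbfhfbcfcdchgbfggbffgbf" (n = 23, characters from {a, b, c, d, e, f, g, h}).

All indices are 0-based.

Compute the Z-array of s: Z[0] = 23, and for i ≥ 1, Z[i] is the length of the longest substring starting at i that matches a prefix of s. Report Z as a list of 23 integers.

[23, 0, 0, 0, 0, 0, 0, 0, 0, 0, 0, 0, 3, 0, 0, 1, 3, 0, 0, 0, 3, 0, 0]

Z[0]=23
i=1: outside box; Z[1]=0
i=2: outside box; Z[2]=0
i=3: outside box; Z[3]=0
i=4: outside box; Z[4]=0
i=5: outside box; Z[5]=0
i=6: outside box; Z[6]=0
i=7: outside box; Z[7]=0
i=8: outside box; Z[8]=0
i=9: outside box; Z[9]=0
i=10: outside box; Z[10]=0
i=11: outside box; Z[11]=0
i=12: outside box; Z[12]=3 scan→box=[12,15)
i=13: min(r-i=2, Z[1]=0)=0; Z[13]=0
i=14: min(r-i=1, Z[2]=0)=0; Z[14]=0
i=15: outside box; Z[15]=1 scan→box=[15,16)
i=16: outside box; Z[16]=3 scan→box=[16,19)
i=17: min(r-i=2, Z[1]=0)=0; Z[17]=0
i=18: min(r-i=1, Z[2]=0)=0; Z[18]=0
i=19: outside box; Z[19]=0
i=20: outside box; Z[20]=3 scan→box=[20,23)
i=21: min(r-i=2, Z[1]=0)=0; Z[21]=0
i=22: min(r-i=1, Z[2]=0)=0; Z[22]=0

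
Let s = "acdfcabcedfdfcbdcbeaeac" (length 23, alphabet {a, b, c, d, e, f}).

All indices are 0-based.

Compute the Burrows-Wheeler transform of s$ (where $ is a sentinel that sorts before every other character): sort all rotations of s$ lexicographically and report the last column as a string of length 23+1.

cce$eaccaffdabbcfeabcddd

rank  rotation                  last
    0  $acdfcabcedfdfcbdcbeaeac  c
    1  abcedfdfcbdcbeaeac$acdfc  c
    2  ac$acdfcabcedfdfcbdcbeae  e
    3  acdfcabcedfdfcbdcbeaeac$  $
    4  aeac$acdfcabcedfdfcbdcbe  e
    5  bcedfdfcbdcbeaeac$acdfca  a
    6  bdcbeaeac$acdfcabcedfdfc  c
    7  beaeac$acdfcabcedfdfcbdc  c
    8  c$acdfcabcedfdfcbdcbeaea  a
    9  cabcedfdfcbdcbeaeac$acdf  f
   10  cbdcbeaeac$acdfcabcedfdf  f
   11  cbeaeac$acdfcabcedfdfcbd  d
   12  cdfcabcedfdfcbdcbeaeac$a  a
   13  cedfdfcbdcbeaeac$acdfcab  b
   14  dcbeaeac$acdfcabcedfdfcb  b
   15  dfcabcedfdfcbdcbeaeac$ac  c
   16  dfcbdcbeaeac$acdfcabcedf  f
   17  dfdfcbdcbeaeac$acdfcabce  e
   18  eac$acdfcabcedfdfcbdcbea  a
   19  eaeac$acdfcabcedfdfcbdcb  b
   20  edfdfcbdcbeaeac$acdfcabc  c
   21  fcabcedfdfcbdcbeaeac$acd  d
   22  fcbdcbeaeac$acdfcabcedfd  d
   23  fdfcbdcbeaeac$acdfcabced  d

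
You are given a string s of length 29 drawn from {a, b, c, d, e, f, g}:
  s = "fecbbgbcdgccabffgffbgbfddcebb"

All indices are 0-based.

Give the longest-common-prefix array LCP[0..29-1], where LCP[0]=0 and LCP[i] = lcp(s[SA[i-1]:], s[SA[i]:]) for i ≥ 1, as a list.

[0, 0, 1, 2, 1, 1, 2, 1, 3, 0, 1, 1, 1, 1, 0, 1, 1, 0, 1, 0, 1, 1, 1, 2, 1, 0, 2, 1, 1]

rank | idx | suffix
   0 |  12 | abffgffbgbfddcebb
   1 |  28 | b
   2 |  27 | bb
   3 |   3 | bbgbcdgccabffgffbgbfddcebb
   4 |   6 | bcdgccabffgffbgbfddcebb
   5 |  21 | bfddcebb
   6 |  13 | bffgffbgbfddcebb
   7 |   4 | bgbcdgccabffgffbgbfddcebb
   8 |  19 | bgbfddcebb
   9 |  11 | cabffgffbgbfddcebb
  10 |   2 | cbbgbcdgccabffgffbgbfddcebb
  11 |  10 | ccabffgffbgbfddcebb
  12 |   7 | cdgccabffgffbgbfddcebb
  13 |  25 | cebb
  14 |  24 | dcebb
  15 |  23 | ddcebb
  16 |   8 | dgccabffgffbgbfddcebb
  17 |  26 | ebb
  18 |   1 | ecbbgbcdgccabffgffbgbfddcebb
  19 |  18 | fbgbfddcebb
  20 |  22 | fddcebb
  21 |   0 | fecbbgbcdgccabffgffbgbfddcebb
  22 |  17 | ffbgbfddcebb
  23 |  14 | ffgffbgbfddcebb
  24 |  15 | fgffbgbfddcebb
  25 |   5 | gbcdgccabffgffbgbfddcebb
  26 |  20 | gbfddcebb
  27 |   9 | gccabffgffbgbfddcebb
  28 |  16 | gffbgbfddcebb

SA = [12, 28, 27, 3, 6, 21, 13, 4, 19, 11, 2, 10, 7, 25, 24, 23, 8, 26, 1, 18, 22, 0, 17, 14, 15, 5, 20, 9, 16]
i: (SA[i-1],SA[i]) lcp shared
  1: (12,28) 0 ''
  2: (28,27) 1 'b'
  3: (27,3) 2 'bb'
  4: (3,6) 1 'b'
  5: (6,21) 1 'b'
  6: (21,13) 2 'bf'
  7: (13,4) 1 'b'
  8: (4,19) 3 'bgb'
  9: (19,11) 0 ''
  10: (11,2) 1 'c'
  11: (2,10) 1 'c'
  12: (10,7) 1 'c'
  13: (7,25) 1 'c'
  14: (25,24) 0 ''
  15: (24,23) 1 'd'
  16: (23,8) 1 'd'
  17: (8,26) 0 ''
  18: (26,1) 1 'e'
  19: (1,18) 0 ''
  20: (18,22) 1 'f'
  21: (22,0) 1 'f'
  22: (0,17) 1 'f'
  23: (17,14) 2 'ff'
  24: (14,15) 1 'f'
  25: (15,5) 0 ''
  26: (5,20) 2 'gb'
  27: (20,9) 1 'g'
  28: (9,16) 1 'g'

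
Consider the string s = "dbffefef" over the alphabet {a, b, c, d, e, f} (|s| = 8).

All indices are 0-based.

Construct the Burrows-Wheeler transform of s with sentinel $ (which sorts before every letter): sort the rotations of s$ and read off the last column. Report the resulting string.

fd$ffeefb

rank  rotation   last
    0  $dbffefef  f
    1  bffefef$d  d
    2  dbffefef$  $
    3  ef$dbffef  f
    4  efef$dbff  f
    5  f$dbffefe  e
    6  fef$dbffe  e
    7  fefef$dbf  f
    8  ffefef$db  b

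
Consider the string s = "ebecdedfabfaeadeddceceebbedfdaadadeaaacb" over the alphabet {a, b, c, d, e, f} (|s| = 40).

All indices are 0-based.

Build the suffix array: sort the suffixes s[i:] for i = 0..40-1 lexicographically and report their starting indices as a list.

[35, 36, 29, 8, 37, 30, 32, 13, 11, 39, 23, 1, 24, 9, 38, 3, 18, 20, 28, 31, 17, 16, 33, 14, 4, 6, 26, 34, 12, 22, 0, 2, 19, 15, 5, 25, 21, 7, 10, 27]

rank | idx | suffix
   0 |  35 | aaacb
   1 |  36 | aacb
   2 |  29 | aadadeaaacb
   3 |   8 | abfaeadeddceceebbedfdaadadeaaacb
   4 |  37 | acb
   5 |  30 | adadeaaacb
   6 |  32 | adeaaacb
   7 |  13 | adeddceceebbedfdaadadeaaacb
   8 |  11 | aeadeddceceebbedfdaadadeaaacb
   9 |  39 | b
  10 |  23 | bbedfdaadadeaaacb
  11 |   1 | becdedfabfaeadeddceceebbedfdaadadeaaacb
  12 |  24 | bedfdaadadeaaacb
  13 |   9 | bfaeadeddceceebbedfdaadadeaaacb
  14 |  38 | cb
  15 |   3 | cdedfabfaeadeddceceebbedfdaadadeaaacb
  16 |  18 | ceceebbedfdaadadeaaacb
  17 |  20 | ceebbedfdaadadeaaacb
  18 |  28 | daadadeaaacb
  19 |  31 | dadeaaacb
  20 |  17 | dceceebbedfdaadadeaaacb
  21 |  16 | ddceceebbedfdaadadeaaacb
  22 |  33 | deaaacb
  23 |  14 | deddceceebbedfdaadadeaaacb
  24 |   4 | dedfabfaeadeddceceebbedfdaadadeaaacb
  25 |   6 | dfabfaeadeddceceebbedfdaadadeaaacb
  26 |  26 | dfdaadadeaaacb
  27 |  34 | eaaacb
  28 |  12 | eadeddceceebbedfdaadadeaaacb
  29 |  22 | ebbedfdaadadeaaacb
  30 |   0 | ebecdedfabfaeadeddceceebbedfdaadadeaaacb
  31 |   2 | ecdedfabfaeadeddceceebbedfdaadadeaaacb
  32 |  19 | eceebbedfdaadadeaaacb
  33 |  15 | eddceceebbedfdaadadeaaacb
  34 |   5 | edfabfaeadeddceceebbedfdaadadeaaacb
  35 |  25 | edfdaadadeaaacb
  36 |  21 | eebbedfdaadadeaaacb
  37 |   7 | fabfaeadeddceceebbedfdaadadeaaacb
  38 |  10 | faeadeddceceebbedfdaadadeaaacb
  39 |  27 | fdaadadeaaacb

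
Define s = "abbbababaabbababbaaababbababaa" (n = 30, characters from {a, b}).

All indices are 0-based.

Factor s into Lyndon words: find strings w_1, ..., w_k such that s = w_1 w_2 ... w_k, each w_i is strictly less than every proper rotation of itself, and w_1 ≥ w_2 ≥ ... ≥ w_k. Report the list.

["abbb", "ab", "ab", "aabbababb", "aaababbabab", "a", "a"]

emit factor 1: 'abbb' (i=0, period=4)
emit factor 2: 'ab' (i=4, period=2)
emit factor 3: 'ab' (i=6, period=2)
emit factor 4: 'aabbababb' (i=8, period=9)
emit factor 5: 'aaababbabab' (i=17, period=11)
emit factor 6: 'a' (i=28, period=1)
emit factor 7: 'a' (i=29, period=1)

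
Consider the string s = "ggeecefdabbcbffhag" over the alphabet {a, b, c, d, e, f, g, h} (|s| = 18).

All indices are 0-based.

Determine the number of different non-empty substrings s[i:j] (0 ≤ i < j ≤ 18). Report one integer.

rank→(start, suffix):
  0 → (8, 'abbcbffhag')
  1 → (16, 'ag')
  2 → (9, 'bbcbffhag')
  3 → (10, 'bcbffhag')
  4 → (12, 'bffhag')
  5 → (11, 'cbffhag')
  6 → (4, 'cefdabbcbffhag')
  7 → (7, 'dabbcbffhag')
  8 → (3, 'ecefdabbcbffhag')
  9 → (2, 'eecefdabbcbffhag')
  10 → (5, 'efdabbcbffhag')
  11 → (6, 'fdabbcbffhag')
  12 → (13, 'ffhag')
  13 → (14, 'fhag')
  14 → (17, 'g')
  15 → (1, 'geecefdabbcbffhag')
  16 → (0, 'ggeecefdabbcbffhag')
  17 → (15, 'hag')

SA = [8, 16, 9, 10, 12, 11, 4, 7, 3, 2, 5, 6, 13, 14, 17, 1, 0, 15]
i: (SA[i-1],SA[i]) lcp shared
  1: (8,16) 1 'a'
  2: (16,9) 0 ''
  3: (9,10) 1 'b'
  4: (10,12) 1 'b'
  5: (12,11) 0 ''
  6: (11,4) 1 'c'
  7: (4,7) 0 ''
  8: (7,3) 0 ''
  9: (3,2) 1 'e'
  10: (2,5) 1 'e'
  11: (5,6) 0 ''
  12: (6,13) 1 'f'
  13: (13,14) 1 'f'
  14: (14,17) 0 ''
  15: (17,1) 1 'g'
  16: (1,0) 1 'g'
  17: (0,15) 0 ''

n(n+1)/2 = 18·19/2 = 171
Σ LCP = 0 + 1 + 0 + 1 + 1 + 0 + 1 + 0 + 0 + 1 + 1 + 0 + 1 + 1 + 0 + 1 + 1 + 0 = 10
distinct = 171 − 10 = 161

161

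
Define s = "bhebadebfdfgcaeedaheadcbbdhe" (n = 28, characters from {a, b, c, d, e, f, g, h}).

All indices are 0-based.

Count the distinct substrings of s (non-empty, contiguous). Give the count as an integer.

382

rank | idx | suffix
   0 |  20 | adcbbdhe
   1 |   4 | adebfdfgcaeedaheadcbbdhe
   2 |  13 | aeedaheadcbbdhe
   3 |  17 | aheadcbbdhe
   4 |   3 | badebfdfgcaeedaheadcbbdhe
   5 |  23 | bbdhe
   6 |  24 | bdhe
   7 |   7 | bfdfgcaeedaheadcbbdhe
   8 |   0 | bhebadebfdfgcaeedaheadcbbdhe
   9 |  12 | caeedaheadcbbdhe
  10 |  22 | cbbdhe
  11 |  16 | daheadcbbdhe
  12 |  21 | dcbbdhe
  13 |   5 | debfdfgcaeedaheadcbbdhe
  14 |   9 | dfgcaeedaheadcbbdhe
  15 |  25 | dhe
  16 |  27 | e
  17 |  19 | eadcbbdhe
  18 |   2 | ebadebfdfgcaeedaheadcbbdhe
  19 |   6 | ebfdfgcaeedaheadcbbdhe
  20 |  15 | edaheadcbbdhe
  21 |  14 | eedaheadcbbdhe
  22 |   8 | fdfgcaeedaheadcbbdhe
  23 |  10 | fgcaeedaheadcbbdhe
  24 |  11 | gcaeedaheadcbbdhe
  25 |  26 | he
  26 |  18 | headcbbdhe
  27 |   1 | hebadebfdfgcaeedaheadcbbdhe

SA = [20, 4, 13, 17, 3, 23, 24, 7, 0, 12, 22, 16, 21, 5, 9, 25, 27, 19, 2, 6, 15, 14, 8, 10, 11, 26, 18, 1]
rank  pair      lcp
   1  s[20:],s[4:]  2  'ad'
   2  s[4:],s[13:]  1  'a'
   3  s[13:],s[17:]  1  'a'
   4  s[17:],s[3:]  0  ''
   5  s[3:],s[23:]  1  'b'
   6  s[23:],s[24:]  1  'b'
   7  s[24:],s[7:]  1  'b'
   8  s[7:],s[0:]  1  'b'
   9  s[0:],s[12:]  0  ''
  10  s[12:],s[22:]  1  'c'
  11  s[22:],s[16:]  0  ''
  12  s[16:],s[21:]  1  'd'
  13  s[21:],s[5:]  1  'd'
  14  s[5:],s[9:]  1  'd'
  15  s[9:],s[25:]  1  'd'
  16  s[25:],s[27:]  0  ''
  17  s[27:],s[19:]  1  'e'
  18  s[19:],s[2:]  1  'e'
  19  s[2:],s[6:]  2  'eb'
  20  s[6:],s[15:]  1  'e'
  21  s[15:],s[14:]  1  'e'
  22  s[14:],s[8:]  0  ''
  23  s[8:],s[10:]  1  'f'
  24  s[10:],s[11:]  0  ''
  25  s[11:],s[26:]  0  ''
  26  s[26:],s[18:]  2  'he'
  27  s[18:],s[1:]  2  'he'

n(n+1)/2 = 28·29/2 = 406
Σ LCP = 0 + 2 + 1 + 1 + 0 + 1 + 1 + 1 + 1 + 0 + 1 + 0 + 1 + 1 + 1 + 1 + 0 + 1 + 1 + 2 + 1 + 1 + 0 + 1 + 0 + 0 + 2 + 2 = 24
distinct = 406 − 24 = 382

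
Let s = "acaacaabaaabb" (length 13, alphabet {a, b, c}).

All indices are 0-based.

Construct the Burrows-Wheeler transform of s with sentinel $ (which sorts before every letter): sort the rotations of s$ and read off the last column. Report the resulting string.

bbcacaaa$baaaa

rank  rotation        last
    0  $acaacaabaaabb  b
    1  aaabb$acaacaab  b
    2  aabaaabb$acaac  c
    3  aabb$acaacaaba  a
    4  aacaabaaabb$ac  c
    5  abaaabb$acaaca  a
    6  abb$acaacaabaa  a
    7  acaabaaabb$aca  a
    8  acaacaabaaabb$  $
    9  b$acaacaabaaab  b
   10  baaabb$acaacaa  a
   11  bb$acaacaabaaa  a
   12  caabaaabb$acaa  a
   13  caacaabaaabb$a  a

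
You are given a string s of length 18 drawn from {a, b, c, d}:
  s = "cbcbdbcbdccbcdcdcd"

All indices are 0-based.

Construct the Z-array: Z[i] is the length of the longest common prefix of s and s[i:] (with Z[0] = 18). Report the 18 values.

Z[0]=18
i=1: outside box; Z[1]=0
i=2: outside box; Z[2]=2 extend→box=[2,4)
i=3: min(r-i=1, Z[1]=0)=0; Z[3]=0
i=4: outside box; Z[4]=0
i=5: outside box; Z[5]=0
i=6: outside box; Z[6]=2 extend→box=[6,8)
i=7: min(r-i=1, Z[1]=0)=0; Z[7]=0
i=8: outside box; Z[8]=0
i=9: outside box; Z[9]=1 extend→box=[9,10)
i=10: outside box; Z[10]=3 extend→box=[10,13)
i=11: min(r-i=2, Z[1]=0)=0; Z[11]=0
i=12: min(r-i=1, Z[2]=2)=1; Z[12]=1
i=13: outside box; Z[13]=0
i=14: outside box; Z[14]=1 extend→box=[14,15)
i=15: outside box; Z[15]=0
i=16: outside box; Z[16]=1 extend→box=[16,17)
i=17: outside box; Z[17]=0

[18, 0, 2, 0, 0, 0, 2, 0, 0, 1, 3, 0, 1, 0, 1, 0, 1, 0]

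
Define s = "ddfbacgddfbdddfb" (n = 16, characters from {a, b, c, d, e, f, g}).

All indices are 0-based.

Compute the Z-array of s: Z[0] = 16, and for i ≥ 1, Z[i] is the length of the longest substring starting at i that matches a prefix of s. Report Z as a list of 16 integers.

[16, 1, 0, 0, 0, 0, 0, 4, 1, 0, 0, 2, 4, 1, 0, 0]

Z[0]=16
i=1: i≥r, start 0; Z[1]=1 extend→box=[1,2)
i=2: i≥r, start 0; Z[2]=0
i=3: i≥r, start 0; Z[3]=0
i=4: i≥r, start 0; Z[4]=0
i=5: i≥r, start 0; Z[5]=0
i=6: i≥r, start 0; Z[6]=0
i=7: i≥r, start 0; Z[7]=4 extend→box=[7,11)
i=8: min(r-i=3, Z[1]=1)=1; Z[8]=1
i=9: min(r-i=2, Z[2]=0)=0; Z[9]=0
i=10: min(r-i=1, Z[3]=0)=0; Z[10]=0
i=11: i≥r, start 0; Z[11]=2 extend→box=[11,13)
i=12: min(r-i=1, Z[1]=1)=1; Z[12]=4 extend→box=[12,16)
i=13: min(r-i=3, Z[1]=1)=1; Z[13]=1
i=14: min(r-i=2, Z[2]=0)=0; Z[14]=0
i=15: min(r-i=1, Z[3]=0)=0; Z[15]=0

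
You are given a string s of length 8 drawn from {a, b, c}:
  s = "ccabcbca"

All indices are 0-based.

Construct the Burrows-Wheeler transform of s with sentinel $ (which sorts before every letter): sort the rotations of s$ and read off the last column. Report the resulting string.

acccabcb$

rank  rotation   last
    0  $ccabcbca  a
    1  a$ccabcbc  c
    2  abcbca$cc  c
    3  bca$ccabc  c
    4  bcbca$cca  a
    5  ca$ccabcb  b
    6  cabcbca$c  c
    7  cbca$ccab  b
    8  ccabcbca$  $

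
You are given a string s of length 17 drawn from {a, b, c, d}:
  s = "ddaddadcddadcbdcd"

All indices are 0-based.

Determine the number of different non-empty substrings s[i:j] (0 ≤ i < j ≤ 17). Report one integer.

rank→(start, suffix):
  0 → (10, 'adcbdcd')
  1 → (5, 'adcddadcbdcd')
  2 → (2, 'addadcddadcbdcd')
  3 → (13, 'bdcd')
  4 → (12, 'cbdcd')
  5 → (15, 'cd')
  6 → (7, 'cddadcbdcd')
  7 → (16, 'd')
  8 → (9, 'dadcbdcd')
  9 → (4, 'dadcddadcbdcd')
  10 → (1, 'daddadcddadcbdcd')
  11 → (11, 'dcbdcd')
  12 → (14, 'dcd')
  13 → (6, 'dcddadcbdcd')
  14 → (8, 'ddadcbdcd')
  15 → (3, 'ddadcddadcbdcd')
  16 → (0, 'ddaddadcddadcbdcd')

SA = [10, 5, 2, 13, 12, 15, 7, 16, 9, 4, 1, 11, 14, 6, 8, 3, 0]
rank  pair      lcp
   1  s[10:],s[5:]  3  'adc'
   2  s[5:],s[2:]  2  'ad'
   3  s[2:],s[13:]  0  ''
   4  s[13:],s[12:]  0  ''
   5  s[12:],s[15:]  1  'c'
   6  s[15:],s[7:]  2  'cd'
   7  s[7:],s[16:]  0  ''
   8  s[16:],s[9:]  1  'd'
   9  s[9:],s[4:]  4  'dadc'
  10  s[4:],s[1:]  3  'dad'
  11  s[1:],s[11:]  1  'd'
  12  s[11:],s[14:]  2  'dc'
  13  s[14:],s[6:]  3  'dcd'
  14  s[6:],s[8:]  1  'd'
  15  s[8:],s[3:]  5  'ddadc'
  16  s[3:],s[0:]  4  'ddad'

n(n+1)/2 = 17·18/2 = 153
Σ LCP = 0 + 3 + 2 + 0 + 0 + 1 + 2 + 0 + 1 + 4 + 3 + 1 + 2 + 3 + 1 + 5 + 4 = 32
distinct = 153 − 32 = 121

121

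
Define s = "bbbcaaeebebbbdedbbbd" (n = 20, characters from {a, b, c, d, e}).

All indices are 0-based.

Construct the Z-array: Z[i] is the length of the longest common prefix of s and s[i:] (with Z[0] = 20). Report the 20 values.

[20, 2, 1, 0, 0, 0, 0, 0, 1, 0, 3, 2, 1, 0, 0, 0, 3, 2, 1, 0]

Z[0]=20
i=1: i≥r, start 0; Z[1]=2 extend→box=[1,3)
i=2: min(r-i=1, Z[1]=2)=1; Z[2]=1
i=3: i≥r, start 0; Z[3]=0
i=4: i≥r, start 0; Z[4]=0
i=5: i≥r, start 0; Z[5]=0
i=6: i≥r, start 0; Z[6]=0
i=7: i≥r, start 0; Z[7]=0
i=8: i≥r, start 0; Z[8]=1 extend→box=[8,9)
i=9: i≥r, start 0; Z[9]=0
i=10: i≥r, start 0; Z[10]=3 extend→box=[10,13)
i=11: min(r-i=2, Z[1]=2)=2; Z[11]=2
i=12: min(r-i=1, Z[2]=1)=1; Z[12]=1
i=13: i≥r, start 0; Z[13]=0
i=14: i≥r, start 0; Z[14]=0
i=15: i≥r, start 0; Z[15]=0
i=16: i≥r, start 0; Z[16]=3 extend→box=[16,19)
i=17: min(r-i=2, Z[1]=2)=2; Z[17]=2
i=18: min(r-i=1, Z[2]=1)=1; Z[18]=1
i=19: i≥r, start 0; Z[19]=0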